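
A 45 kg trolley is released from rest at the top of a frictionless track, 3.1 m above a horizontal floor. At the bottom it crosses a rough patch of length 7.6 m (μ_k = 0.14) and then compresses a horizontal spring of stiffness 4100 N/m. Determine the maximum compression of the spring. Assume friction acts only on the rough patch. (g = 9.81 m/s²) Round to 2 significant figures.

Initial energy: E₁ = mgh = (45)(9.81)(3.1) = 1368.5 J
Friction removes W_f = μ_k mg d = (0.14)(45)(9.81)(7.6) = 469.7 J
Energy reaching the spring: E = 1368.5 − 469.7 = 898.79 J
At max compression ½kx² = E ⇒ x = √(2E/k) = √(2 × 898.79/4100) = 0.6621 m

x = 0.66 m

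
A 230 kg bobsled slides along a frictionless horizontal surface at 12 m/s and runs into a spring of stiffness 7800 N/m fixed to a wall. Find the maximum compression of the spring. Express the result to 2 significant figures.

All KE is stored as spring PE at maximum compression: ½mv² = ½kx²
x = v√(m/k) = 12 × √(230/7800) = 2.061 m

x = 2.1 m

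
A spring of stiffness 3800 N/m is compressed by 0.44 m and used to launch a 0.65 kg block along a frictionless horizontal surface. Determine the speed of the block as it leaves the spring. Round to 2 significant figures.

v = 34 m/s

Spring PE converts entirely to kinetic energy: ½kx² = ½mv²
v = x√(k/m) = 0.44 × √(3800/0.65) = 33.64 m/s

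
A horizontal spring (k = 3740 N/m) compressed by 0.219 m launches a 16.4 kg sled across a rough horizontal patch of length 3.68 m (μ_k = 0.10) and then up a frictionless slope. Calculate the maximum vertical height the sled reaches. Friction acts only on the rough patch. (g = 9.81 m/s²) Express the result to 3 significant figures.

h = 0.189 m

Spring energy: E₀ = ½kx² = ½(3740)(0.219)² = 89.687 J
Friction: W_f = μ_k mg d = (0.10)(16.4)(9.81)(3.68) = 59.21 J
Energy at base of ramp: E = 89.687 − 59.21 = 30.482 J
At max height all remaining energy is PE: mgh = E ⇒ h = E/(mg) = 30.482/(16.4 × 9.81) = 0.1895 m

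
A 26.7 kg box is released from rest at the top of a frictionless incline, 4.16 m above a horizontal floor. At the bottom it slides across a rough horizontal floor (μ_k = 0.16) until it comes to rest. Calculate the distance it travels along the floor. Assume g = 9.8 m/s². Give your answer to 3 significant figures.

d = 26.0 m

Applying the work–energy principle:
At rest all PE has been dissipated by friction: mgh = μ_k m g d
d = h/μ_k = 4.16/0.16 = 26.00 m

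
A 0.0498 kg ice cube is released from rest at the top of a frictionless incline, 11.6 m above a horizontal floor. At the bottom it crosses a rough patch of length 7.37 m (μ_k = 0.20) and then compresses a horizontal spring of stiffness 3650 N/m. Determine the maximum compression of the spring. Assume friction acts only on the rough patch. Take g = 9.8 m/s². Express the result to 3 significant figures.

Initial energy: E₁ = mgh = (0.0498)(9.8)(11.6) = 5.6613 J
Friction removes W_f = μ_k mg d = (0.20)(0.0498)(9.8)(7.37) = 0.7194 J
Energy reaching the spring: E = 5.6613 − 0.7194 = 4.9419 J
At max compression ½kx² = E ⇒ x = √(2E/k) = √(2 × 4.9419/3650) = 0.05204 m

x = 0.0520 m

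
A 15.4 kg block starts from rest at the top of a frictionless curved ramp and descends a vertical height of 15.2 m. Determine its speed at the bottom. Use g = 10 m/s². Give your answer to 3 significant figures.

Mechanical energy is conserved (no friction): mgh = ½mv²
v = √(2gh) = √(2 × 10 × 15.2) = √304.00 = 17.44 m/s

v = 17.4 m/s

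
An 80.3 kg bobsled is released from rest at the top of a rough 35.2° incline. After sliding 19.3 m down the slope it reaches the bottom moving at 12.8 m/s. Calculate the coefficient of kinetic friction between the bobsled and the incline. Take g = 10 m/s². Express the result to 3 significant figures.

mgh = ½mv² + μ_k (mg cosθ) L, with h = L sinθ
mgL sinθ = 8933.5 J; ½mv² = 6578.2 J
W_f = 8933.5 − 6578.2 = 2355 J
μ_k = W_f/(mg cosθ · L) = 2355/(656.2 × 19.3) = 0.1860

μ_k = 0.186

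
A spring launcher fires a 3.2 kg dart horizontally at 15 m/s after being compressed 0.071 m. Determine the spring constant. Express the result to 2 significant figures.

k = 140000 N/m

½kx² = ½mv²
k = mv²/x² = (3.2)(15)²/(0.071)² = 142829 N/m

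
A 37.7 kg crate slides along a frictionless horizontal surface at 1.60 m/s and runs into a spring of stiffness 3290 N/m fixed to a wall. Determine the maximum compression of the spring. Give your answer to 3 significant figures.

x = 0.171 m

All KE is stored as spring PE at maximum compression: ½mv² = ½kx²
x = v√(m/k) = 1.60 × √(37.7/3290) = 0.1713 m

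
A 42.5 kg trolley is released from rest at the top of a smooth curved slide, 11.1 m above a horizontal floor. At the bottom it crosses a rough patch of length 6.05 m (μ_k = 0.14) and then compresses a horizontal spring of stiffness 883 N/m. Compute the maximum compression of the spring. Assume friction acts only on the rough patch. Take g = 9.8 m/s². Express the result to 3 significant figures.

x = 3.11 m

Initial energy: E₁ = mgh = (42.5)(9.8)(11.1) = 4623.2 J
Friction removes W_f = μ_k mg d = (0.14)(42.5)(9.8)(6.05) = 352.8 J
Energy reaching the spring: E = 4623.2 − 352.8 = 4270.4 J
At max compression ½kx² = E ⇒ x = √(2E/k) = √(2 × 4270.4/883) = 3.110 m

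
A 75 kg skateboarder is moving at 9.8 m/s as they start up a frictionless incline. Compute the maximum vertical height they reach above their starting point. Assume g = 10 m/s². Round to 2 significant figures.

By energy conservation, ½mv² = mgh
h = v²/(2g) = 9.8²/(2 × 10) = 4.802 m

h = 4.8 m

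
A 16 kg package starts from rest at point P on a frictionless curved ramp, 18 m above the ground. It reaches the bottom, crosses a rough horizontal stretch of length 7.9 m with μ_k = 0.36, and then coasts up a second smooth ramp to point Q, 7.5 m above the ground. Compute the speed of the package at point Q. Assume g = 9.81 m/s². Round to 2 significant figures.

Energy at P: mgh₁ = (16)(9.81)(18) = 2825.3 J
Friction loss: W_f = μ_k mg d = 446.4 J
At Q: ½mv² + mgh₂ = mgh₁ − W_f
½mv² = 2825.3 − 446.4 − 1177.2 = 1201.7 J
v = √(2 × 1201.7/16) = 12.26 m/s

v = 12 m/s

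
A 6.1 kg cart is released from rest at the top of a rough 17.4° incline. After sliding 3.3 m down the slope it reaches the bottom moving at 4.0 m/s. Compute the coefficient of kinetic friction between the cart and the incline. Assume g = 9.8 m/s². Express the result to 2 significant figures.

The energy dissipated by friction is the PE lost minus the KE gained:
mgL sinθ = 58.993 J; ½mv² = 48.800 J
W_f = 58.993 − 48.800 = 10.19 J
μ_k = W_f/(mg cosθ · L) = 10.19/(57.04 × 3.3) = 0.05415

μ_k = 0.054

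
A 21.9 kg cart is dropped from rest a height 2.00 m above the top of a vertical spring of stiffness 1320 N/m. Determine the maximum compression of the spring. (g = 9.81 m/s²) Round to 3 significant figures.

x = 0.986 m

Take the reference level at the top of the uncompressed spring. At max compression the cart has fallen H + x and is momentarily at rest:
mg(H + x) = ½kx²
½(1320)x² − (21.9)(9.81)x − (21.9)(9.81)(2.00) = 0
660.0x² − 214.8x − 429.7 = 0
x = [214.8 + √(46156 + 1.1343e+06)]/(2 × 660.0) = 0.9859 m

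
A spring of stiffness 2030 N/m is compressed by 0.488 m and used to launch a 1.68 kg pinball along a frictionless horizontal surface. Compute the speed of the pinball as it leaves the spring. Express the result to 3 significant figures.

Conservation of energy: ½kx² = ½mv²
v = x√(k/m) = 0.488 × √(2030/1.68) = 16.96 m/s

v = 17.0 m/s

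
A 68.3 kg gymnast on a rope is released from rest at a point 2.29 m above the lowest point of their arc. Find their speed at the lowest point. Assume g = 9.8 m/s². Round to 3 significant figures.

Energy conservation between the two points: mgh = ½mv²
The mass cancels from both sides.
v = √(2gh) = √(2 × 9.8 × 2.29) = √44.884 = 6.700 m/s

v = 6.70 m/s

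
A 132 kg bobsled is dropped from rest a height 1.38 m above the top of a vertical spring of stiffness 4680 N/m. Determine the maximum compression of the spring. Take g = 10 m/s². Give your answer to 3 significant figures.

Take the reference level at the top of the uncompressed spring. At max compression the bobsled has fallen H + x and is momentarily at rest:
mg(H + x) = ½kx²
½(4680)x² − (132)(10)x − (132)(10)(1.38) = 0
2340x² − 1320x − 1822 = 0
x = [1320 + √(1.742e+06 + 1.7050e+07)]/(2 × 2340) = 1.208 m

x = 1.21 m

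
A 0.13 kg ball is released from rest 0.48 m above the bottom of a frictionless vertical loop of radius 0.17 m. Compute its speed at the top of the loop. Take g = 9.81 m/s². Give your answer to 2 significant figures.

Energy conservation: mgh = ½mv_top² + mg(2r)
v_top² = 2g(h − 2r) = 2(9.81)(0.48 − 0.3400) = 2.747
v_top = 1.657 m/s

v = 1.7 m/s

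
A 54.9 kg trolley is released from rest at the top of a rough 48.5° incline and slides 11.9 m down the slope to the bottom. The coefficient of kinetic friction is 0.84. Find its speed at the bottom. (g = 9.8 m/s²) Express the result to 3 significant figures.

v = 6.70 m/s

Taking the bottom as reference, mgh = ½mv² + μ_k N L with h = L sinθ, N = mg cosθ:
mgh = mgL sinθ = (54.9)(9.8)(11.9)sin48.5° = 4795.1 J
W_f = μ_k mg cosθ · L = (0.84)(54.9)(9.8)cos48.5°·11.9 = 3564 J
½mv² = 4795.1 − 3564 = 1231.5 J
v = √(2 × 1231.5/54.9) = 6.698 m/s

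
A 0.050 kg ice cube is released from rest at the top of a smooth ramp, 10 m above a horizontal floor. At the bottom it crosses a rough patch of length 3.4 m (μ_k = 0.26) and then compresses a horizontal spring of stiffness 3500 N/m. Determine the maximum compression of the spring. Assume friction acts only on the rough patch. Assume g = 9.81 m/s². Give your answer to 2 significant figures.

Initial energy: E₁ = mgh = (0.050)(9.81)(10) = 4.9050 J
Friction removes W_f = μ_k mg d = (0.26)(0.050)(9.81)(3.4) = 0.4336 J
Energy reaching the spring: E = 4.9050 − 0.4336 = 4.4714 J
At max compression ½kx² = E ⇒ x = √(2E/k) = √(2 × 4.4714/3500) = 0.05055 m

x = 0.051 m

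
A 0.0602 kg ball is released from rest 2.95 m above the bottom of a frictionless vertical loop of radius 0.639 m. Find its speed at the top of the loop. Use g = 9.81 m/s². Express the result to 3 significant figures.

Energy conservation: mgh = ½mv_top² + mg(2r)
v_top² = 2g(h − 2r) = 2(9.81)(2.95 − 1.278) = 32.80
v_top = 5.728 m/s

v = 5.73 m/s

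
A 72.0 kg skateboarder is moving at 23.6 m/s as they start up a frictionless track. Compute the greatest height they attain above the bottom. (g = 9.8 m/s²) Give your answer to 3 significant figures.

h = 28.4 m

Setting KE at the bottom equal to PE gained: ½mv² = mgh
h = v²/(2g) = 23.6²/(2 × 9.8) = 28.42 m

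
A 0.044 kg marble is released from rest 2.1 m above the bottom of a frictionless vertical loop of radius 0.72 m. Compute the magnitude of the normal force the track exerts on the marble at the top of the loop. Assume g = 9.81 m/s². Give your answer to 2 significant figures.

Energy from release to top (height 2r): mgh = ½mv_top² + mg(2r)
v_top² = 2g(h − 2r) = 2(9.81)(2.1 − 1.440) = 12.949 m²/s²
At the top, both N and weight point toward the centre: N + mg = mv_top²/r
N = m(v_top²/r − g) = 0.044(12.949/0.72 − 9.81) = 0.3597 N

N = 0.36 N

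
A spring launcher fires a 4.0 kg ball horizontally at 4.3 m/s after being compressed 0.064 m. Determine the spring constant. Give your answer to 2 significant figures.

Energy stored in the spring equals the launch KE: ½kx² = ½mv²
k = mv²/x² = (4.0)(4.3)²/(0.064)² = 18057 N/m

k = 18000 N/m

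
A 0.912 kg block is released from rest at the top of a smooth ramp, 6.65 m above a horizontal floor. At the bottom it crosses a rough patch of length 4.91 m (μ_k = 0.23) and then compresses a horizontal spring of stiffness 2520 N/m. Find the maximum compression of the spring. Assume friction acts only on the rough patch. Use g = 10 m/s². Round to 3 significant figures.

x = 0.200 m

Initial energy: E₁ = mgh = (0.912)(10)(6.65) = 60.648 J
Friction removes W_f = μ_k mg d = (0.23)(0.912)(10)(4.91) = 10.30 J
Energy reaching the spring: E = 60.648 − 10.30 = 50.349 J
At max compression ½kx² = E ⇒ x = √(2E/k) = √(2 × 50.349/2520) = 0.1999 m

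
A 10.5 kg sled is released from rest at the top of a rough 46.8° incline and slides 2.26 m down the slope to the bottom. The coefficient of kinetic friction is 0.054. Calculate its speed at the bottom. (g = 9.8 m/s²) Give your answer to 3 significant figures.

Work–energy: mg(L sinθ) − μ_k(mg cosθ)L = ½mv²
mgh = mgL sinθ = (10.5)(9.8)(2.26)sin46.8° = 169.52 J
W_f = μ_k mg cosθ · L = (0.054)(10.5)(9.8)cos46.8°·2.26 = 8.596 J
½mv² = 169.52 − 8.596 = 160.93 J
v = √(2 × 160.93/10.5) = 5.537 m/s

v = 5.54 m/s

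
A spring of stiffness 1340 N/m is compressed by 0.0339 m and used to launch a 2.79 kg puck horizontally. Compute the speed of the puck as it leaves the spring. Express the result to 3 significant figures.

v = 0.743 m/s

Spring PE converts entirely to kinetic energy: ½kx² = ½mv²
v = x√(k/m) = 0.0339 × √(1340/2.79) = 0.7429 m/s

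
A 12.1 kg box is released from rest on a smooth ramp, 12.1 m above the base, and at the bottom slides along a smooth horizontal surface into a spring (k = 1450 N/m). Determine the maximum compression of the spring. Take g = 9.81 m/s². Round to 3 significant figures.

At max compression the box is momentarily at rest: mgh = ½kx²
x = √(2mgh/k) = √(2 × 12.1 × 9.81 × 12.1 / 1450) = 1.408 m

x = 1.41 m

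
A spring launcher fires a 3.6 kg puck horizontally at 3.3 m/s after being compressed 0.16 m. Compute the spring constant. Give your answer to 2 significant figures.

k = 1500 N/m

½kx² = ½mv²
k = mv²/x² = (3.6)(3.3)²/(0.16)² = 1531 N/m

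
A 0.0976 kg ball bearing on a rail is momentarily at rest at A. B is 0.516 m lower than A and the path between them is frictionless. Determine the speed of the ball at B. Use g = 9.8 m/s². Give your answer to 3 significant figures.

v = 3.18 m/s

Energy conservation between the two points: mgh = ½mv²
The mass cancels from both sides.
v = √(2gh) = √(2 × 9.8 × 0.516) = √10.114 = 3.180 m/s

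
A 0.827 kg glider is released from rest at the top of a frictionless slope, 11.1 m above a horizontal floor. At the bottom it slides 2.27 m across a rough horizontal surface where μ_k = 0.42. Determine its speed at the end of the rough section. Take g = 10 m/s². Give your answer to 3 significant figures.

v = 14.2 m/s

Applying the work–energy principle:
mgh = ½mv² + μ_k m g d
W_f = μ_k mg d = (0.42)(0.827)(10)(2.27) = 7.885 J
½mv² = mgh − W_f = 91.797 − 7.885 = 83.912 J
v = √(2 × 83.912/0.827) = 14.25 m/s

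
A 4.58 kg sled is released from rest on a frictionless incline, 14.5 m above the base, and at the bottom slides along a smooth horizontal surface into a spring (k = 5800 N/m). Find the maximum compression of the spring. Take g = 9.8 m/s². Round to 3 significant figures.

x = 0.474 m

Energy conservation (no friction) from release to max compression: mgh = ½kx²
x = √(2mgh/k) = √(2 × 4.58 × 9.8 × 14.5 / 5800) = 0.4737 m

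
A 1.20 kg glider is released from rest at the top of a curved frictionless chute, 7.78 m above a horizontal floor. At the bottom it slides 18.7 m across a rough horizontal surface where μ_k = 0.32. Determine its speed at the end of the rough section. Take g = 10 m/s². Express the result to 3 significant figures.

v = 5.99 m/s

Energy at the top = energy at the end + work done against friction:
mgh = ½mv² + μ_k m g d
W_f = μ_k mg d = (0.32)(1.20)(10)(18.7) = 71.81 J
½mv² = mgh − W_f = 93.360 − 71.81 = 21.552 J
v = √(2 × 21.552/1.20) = 5.993 m/s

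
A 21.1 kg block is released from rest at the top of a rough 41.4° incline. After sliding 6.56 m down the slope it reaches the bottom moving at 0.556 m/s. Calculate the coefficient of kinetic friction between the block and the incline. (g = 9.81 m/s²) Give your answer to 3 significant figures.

μ_k = 0.878

mgh = ½mv² + μ_k (mg cosθ) L, with h = L sinθ
mgL sinθ = 897.97 J; ½mv² = 3.2614 J
W_f = 897.97 − 3.2614 = 894.7 J
μ_k = W_f/(mg cosθ · L) = 894.7/(155.3 × 6.56) = 0.8784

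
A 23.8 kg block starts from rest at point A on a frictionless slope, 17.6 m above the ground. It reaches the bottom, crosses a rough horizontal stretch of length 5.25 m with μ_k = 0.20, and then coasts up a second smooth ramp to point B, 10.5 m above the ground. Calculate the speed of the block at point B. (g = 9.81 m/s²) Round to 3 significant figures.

v = 10.9 m/s

Energy at A: mgh₁ = (23.8)(9.81)(17.6) = 4109.2 J
Friction loss: W_f = μ_k mg d = 245.2 J
At B: ½mv² + mgh₂ = mgh₁ − W_f
½mv² = 4109.2 − 245.2 − 2451.5 = 1412.5 J
v = √(2 × 1412.5/23.8) = 10.89 m/s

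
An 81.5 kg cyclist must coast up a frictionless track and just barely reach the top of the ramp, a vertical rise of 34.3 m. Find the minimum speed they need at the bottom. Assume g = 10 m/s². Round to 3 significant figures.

At the top they are momentarily at rest, so all KE converts to PE: ½mv² = mgh
v = √(2gh) = √(2 × 10 × 34.3) = 26.19 m/s

v = 26.2 m/s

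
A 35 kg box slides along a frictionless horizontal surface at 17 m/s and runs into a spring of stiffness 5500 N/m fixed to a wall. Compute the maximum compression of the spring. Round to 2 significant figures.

x = 1.4 m

Conservation of energy between contact and max compression: ½mv² = ½kx²
x = v√(m/k) = 17 × √(35/5500) = 1.356 m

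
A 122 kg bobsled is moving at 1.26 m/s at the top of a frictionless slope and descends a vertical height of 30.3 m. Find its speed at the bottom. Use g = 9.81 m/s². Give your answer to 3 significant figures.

By conservation of mechanical energy, ½mv₀² + mgh = ½mv²
v² = v₀² + 2gh = (1.26)² + 2(9.81)(30.3) = 596.07
v = √596.07 = 24.41 m/s

v = 24.4 m/s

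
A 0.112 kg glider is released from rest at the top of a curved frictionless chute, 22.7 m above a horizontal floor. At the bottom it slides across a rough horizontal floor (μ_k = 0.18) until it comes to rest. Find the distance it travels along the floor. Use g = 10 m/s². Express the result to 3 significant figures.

Energy bookkeeping (friction removes W_f = μ_k N d):
At rest all PE has been dissipated by friction: mgh = μ_k m g d
d = h/μ_k = 22.7/0.18 = 126.1 m

d = 126 m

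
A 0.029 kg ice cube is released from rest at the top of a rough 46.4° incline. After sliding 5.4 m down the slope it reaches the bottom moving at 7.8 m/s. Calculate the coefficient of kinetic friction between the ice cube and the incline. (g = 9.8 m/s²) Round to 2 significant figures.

μ_k = 0.22

Energy balance down the incline: mg L sinθ − ½mv² = μ_k (mg cosθ) L
mgL sinθ = 1.1114 J; ½mv² = 0.88218 J
W_f = 1.1114 − 0.88218 = 0.2292 J
μ_k = W_f/(mg cosθ · L) = 0.2292/(0.1960 × 5.4) = 0.2166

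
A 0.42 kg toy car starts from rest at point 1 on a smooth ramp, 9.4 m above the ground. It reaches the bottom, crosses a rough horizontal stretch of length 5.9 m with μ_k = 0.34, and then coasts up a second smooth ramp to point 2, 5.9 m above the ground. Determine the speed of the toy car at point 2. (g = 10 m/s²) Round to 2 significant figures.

v = 5.5 m/s

Energy at 1: mgh₁ = (0.42)(10)(9.4) = 39.480 J
Friction loss: W_f = μ_k mg d = 8.425 J
At 2: ½mv² + mgh₂ = mgh₁ − W_f
½mv² = 39.480 − 8.425 − 24.780 = 6.2748 J
v = √(2 × 6.2748/0.42) = 5.466 m/s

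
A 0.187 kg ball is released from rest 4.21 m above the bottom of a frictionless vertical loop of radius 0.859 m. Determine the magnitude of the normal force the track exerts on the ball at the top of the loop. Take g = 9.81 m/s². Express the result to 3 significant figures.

Energy from release to top (height 2r): mgh = ½mv_top² + mg(2r)
v_top² = 2g(h − 2r) = 2(9.81)(4.21 − 1.718) = 48.893 m²/s²
At the top, both N and weight point toward the centre: N + mg = mv_top²/r
N = m(v_top²/r − g) = 0.187(48.893/0.859 − 9.81) = 8.809 N

N = 8.81 N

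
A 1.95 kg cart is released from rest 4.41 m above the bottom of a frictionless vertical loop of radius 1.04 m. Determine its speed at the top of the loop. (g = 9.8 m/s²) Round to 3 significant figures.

v = 6.76 m/s

Energy conservation: mgh = ½mv_top² + mg(2r)
v_top² = 2g(h − 2r) = 2(9.8)(4.41 − 2.080) = 45.67
v_top = 6.758 m/s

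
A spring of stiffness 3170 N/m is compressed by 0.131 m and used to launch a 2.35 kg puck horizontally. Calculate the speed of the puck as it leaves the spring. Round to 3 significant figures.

v = 4.81 m/s

Spring PE converts entirely to kinetic energy: ½kx² = ½mv²
v = x√(k/m) = 0.131 × √(3170/2.35) = 4.811 m/s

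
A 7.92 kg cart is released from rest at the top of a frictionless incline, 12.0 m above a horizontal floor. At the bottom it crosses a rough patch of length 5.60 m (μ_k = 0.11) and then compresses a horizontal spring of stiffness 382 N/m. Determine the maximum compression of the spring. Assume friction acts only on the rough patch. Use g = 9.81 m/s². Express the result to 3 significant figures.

Initial energy: E₁ = mgh = (7.92)(9.81)(12.0) = 932.34 J
Friction removes W_f = μ_k mg d = (0.11)(7.92)(9.81)(5.60) = 47.86 J
Energy reaching the spring: E = 932.34 − 47.86 = 884.48 J
At max compression ½kx² = E ⇒ x = √(2E/k) = √(2 × 884.48/382) = 2.152 m

x = 2.15 m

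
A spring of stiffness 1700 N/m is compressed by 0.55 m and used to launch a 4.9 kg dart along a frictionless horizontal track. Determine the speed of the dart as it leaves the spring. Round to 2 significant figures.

v = 10 m/s

The dart leaves the spring when the spring is at natural length, so ½kx² = ½mv²
v = x√(k/m) = 0.55 × √(1700/4.9) = 10.24 m/s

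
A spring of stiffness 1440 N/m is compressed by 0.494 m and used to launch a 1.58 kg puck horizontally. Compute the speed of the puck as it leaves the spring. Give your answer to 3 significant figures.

Conservation of energy: ½kx² = ½mv²
v = x√(k/m) = 0.494 × √(1440/1.58) = 14.91 m/s

v = 14.9 m/s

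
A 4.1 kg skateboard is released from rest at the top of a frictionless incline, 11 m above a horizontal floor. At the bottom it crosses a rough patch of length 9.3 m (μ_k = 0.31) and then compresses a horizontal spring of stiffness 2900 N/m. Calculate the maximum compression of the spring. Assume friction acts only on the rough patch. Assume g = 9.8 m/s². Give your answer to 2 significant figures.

x = 0.47 m

Initial energy: E₁ = mgh = (4.1)(9.8)(11) = 441.98 J
Friction removes W_f = μ_k mg d = (0.31)(4.1)(9.8)(9.3) = 115.8 J
Energy reaching the spring: E = 441.98 − 115.8 = 326.14 J
At max compression ½kx² = E ⇒ x = √(2E/k) = √(2 × 326.14/2900) = 0.4743 m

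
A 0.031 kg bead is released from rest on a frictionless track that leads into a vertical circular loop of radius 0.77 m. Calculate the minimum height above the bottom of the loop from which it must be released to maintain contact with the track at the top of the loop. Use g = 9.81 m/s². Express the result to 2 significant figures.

h = 1.9 m

At the top, for minimum speed gravity alone supplies the centripetal force: mg = mv_top²/r ⇒ v_top² = gr = 7.554 m²/s²
Energy conservation from release height h to the top (height 2r): mgh = ½mv_top² + mg(2r)
h = v_top²/(2g) + 2r = r/2 + 2r = 5r/2 = 1.925 m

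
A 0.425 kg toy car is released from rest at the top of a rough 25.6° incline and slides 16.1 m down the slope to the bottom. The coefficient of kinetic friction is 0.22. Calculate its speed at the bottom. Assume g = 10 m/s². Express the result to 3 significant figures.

v = 8.67 m/s

Taking the bottom as reference, mgh = ½mv² + μ_k N L with h = L sinθ, N = mg cosθ:
mgh = mgL sinθ = (0.425)(10)(16.1)sin25.6° = 29.565 J
W_f = μ_k mg cosθ · L = (0.22)(0.425)(10)cos25.6°·16.1 = 13.58 J
½mv² = 29.565 − 13.58 = 15.990 J
v = √(2 × 15.990/0.425) = 8.674 m/s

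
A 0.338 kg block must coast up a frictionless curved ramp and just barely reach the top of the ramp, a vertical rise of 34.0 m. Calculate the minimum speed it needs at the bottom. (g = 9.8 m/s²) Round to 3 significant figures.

At the top it is momentarily at rest, so all KE converts to PE: ½mv² = mgh
v = √(2gh) = √(2 × 9.8 × 34.0) = 25.81 m/s

v = 25.8 m/s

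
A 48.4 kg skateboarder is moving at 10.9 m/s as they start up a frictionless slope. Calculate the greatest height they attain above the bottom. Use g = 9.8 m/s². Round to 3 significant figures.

h = 6.06 m

Setting KE at the bottom equal to PE gained: ½mv² = mgh
h = v²/(2g) = 10.9²/(2 × 9.8) = 6.062 m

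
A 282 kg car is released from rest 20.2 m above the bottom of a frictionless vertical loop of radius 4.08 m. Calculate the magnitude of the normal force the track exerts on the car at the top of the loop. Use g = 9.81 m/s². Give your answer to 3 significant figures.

Energy from release to top (height 2r): mgh = ½mv_top² + mg(2r)
v_top² = 2g(h − 2r) = 2(9.81)(20.2 − 8.160) = 236.22 m²/s²
At the top, both N and weight point toward the centre: N + mg = mv_top²/r
N = m(v_top²/r − g) = 282(236.22/4.08 − 9.81) = 13561 N

N = 13600 N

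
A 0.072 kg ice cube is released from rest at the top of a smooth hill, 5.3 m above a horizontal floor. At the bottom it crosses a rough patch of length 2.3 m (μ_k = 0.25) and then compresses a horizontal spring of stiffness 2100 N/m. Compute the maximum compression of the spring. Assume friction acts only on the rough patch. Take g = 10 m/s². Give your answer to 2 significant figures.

x = 0.057 m

Initial energy: E₁ = mgh = (0.072)(10)(5.3) = 3.8160 J
Friction removes W_f = μ_k mg d = (0.25)(0.072)(10)(2.3) = 0.4140 J
Energy reaching the spring: E = 3.8160 − 0.4140 = 3.4020 J
At max compression ½kx² = E ⇒ x = √(2E/k) = √(2 × 3.4020/2100) = 0.05692 m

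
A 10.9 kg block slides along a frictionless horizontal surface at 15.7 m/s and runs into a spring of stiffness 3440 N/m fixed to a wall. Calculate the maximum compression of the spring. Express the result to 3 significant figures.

x = 0.884 m

Conservation of energy between contact and max compression: ½mv² = ½kx²
x = v√(m/k) = 15.7 × √(10.9/3440) = 0.8838 m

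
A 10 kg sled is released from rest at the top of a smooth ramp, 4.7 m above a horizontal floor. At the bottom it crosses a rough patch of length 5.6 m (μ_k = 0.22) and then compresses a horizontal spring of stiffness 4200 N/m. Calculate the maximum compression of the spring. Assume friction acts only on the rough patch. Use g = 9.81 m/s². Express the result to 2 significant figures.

x = 0.40 m

Initial energy: E₁ = mgh = (10)(9.81)(4.7) = 461.07 J
Friction removes W_f = μ_k mg d = (0.22)(10)(9.81)(5.6) = 120.9 J
Energy reaching the spring: E = 461.07 − 120.9 = 340.21 J
At max compression ½kx² = E ⇒ x = √(2E/k) = √(2 × 340.21/4200) = 0.4025 m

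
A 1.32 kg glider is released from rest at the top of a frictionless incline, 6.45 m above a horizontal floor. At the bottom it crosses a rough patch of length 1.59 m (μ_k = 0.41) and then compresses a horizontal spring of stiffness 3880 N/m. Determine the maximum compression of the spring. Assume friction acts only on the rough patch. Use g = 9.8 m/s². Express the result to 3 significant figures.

Initial energy: E₁ = mgh = (1.32)(9.8)(6.45) = 83.437 J
Friction removes W_f = μ_k mg d = (0.41)(1.32)(9.8)(1.59) = 8.433 J
Energy reaching the spring: E = 83.437 − 8.433 = 75.004 J
At max compression ½kx² = E ⇒ x = √(2E/k) = √(2 × 75.004/3880) = 0.1966 m

x = 0.197 m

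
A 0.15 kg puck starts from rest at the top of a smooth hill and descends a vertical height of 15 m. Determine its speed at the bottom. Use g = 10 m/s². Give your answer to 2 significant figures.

v = 17 m/s

Equating total energy at the two states: mgh = ½mv²
The mass cancels from both sides.
v = √(2gh) = √(2 × 10 × 15) = √300.00 = 17.32 m/s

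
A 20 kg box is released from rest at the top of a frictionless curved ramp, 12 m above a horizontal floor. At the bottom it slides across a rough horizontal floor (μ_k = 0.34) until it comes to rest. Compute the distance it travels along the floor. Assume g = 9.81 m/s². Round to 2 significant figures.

Energy at the top = energy at the end + work done against friction:
At rest all PE has been dissipated by friction: mgh = μ_k m g d
d = h/μ_k = 12/0.34 = 35.29 m

d = 35 m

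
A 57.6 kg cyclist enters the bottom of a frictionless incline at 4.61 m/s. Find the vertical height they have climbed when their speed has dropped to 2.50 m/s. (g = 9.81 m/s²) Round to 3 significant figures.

Energy balance between the two points: ½mv₁² = ½mv₂² + mgh
h = (v₁² − v₂²)/(2g) = (4.61² − 2.50²)/(2 × 9.81) = 0.7646 m

h = 0.765 m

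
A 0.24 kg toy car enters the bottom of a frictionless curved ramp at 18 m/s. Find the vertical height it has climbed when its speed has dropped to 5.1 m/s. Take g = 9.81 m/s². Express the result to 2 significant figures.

h = 15 m

Conservation of energy: ½mv₁² = ½mv₂² + mgh
h = (v₁² − v₂²)/(2g) = (18² − 5.1²)/(2 × 9.81) = 15.19 m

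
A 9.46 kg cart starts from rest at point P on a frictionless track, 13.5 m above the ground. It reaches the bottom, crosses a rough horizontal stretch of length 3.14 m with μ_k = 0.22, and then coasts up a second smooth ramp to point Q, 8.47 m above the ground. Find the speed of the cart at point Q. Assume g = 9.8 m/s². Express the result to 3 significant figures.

Energy at P: mgh₁ = (9.46)(9.8)(13.5) = 1251.6 J
Friction loss: W_f = μ_k mg d = 64.04 J
At Q: ½mv² + mgh₂ = mgh₁ − W_f
½mv² = 1251.6 − 64.04 − 785.24 = 402.28 J
v = √(2 × 402.28/9.46) = 9.222 m/s

v = 9.22 m/s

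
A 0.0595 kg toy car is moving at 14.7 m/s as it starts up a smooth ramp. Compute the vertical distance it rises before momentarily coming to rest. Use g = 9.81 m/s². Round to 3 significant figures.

By energy conservation, ½mv² = mgh
h = v²/(2g) = 14.7²/(2 × 9.81) = 11.01 m

h = 11.0 m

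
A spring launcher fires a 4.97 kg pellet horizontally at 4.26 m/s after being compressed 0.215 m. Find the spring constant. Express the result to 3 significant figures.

k = 1950 N/m

Energy stored in the spring equals the launch KE: ½kx² = ½mv²
k = mv²/x² = (4.97)(4.26)²/(0.215)² = 1951 N/m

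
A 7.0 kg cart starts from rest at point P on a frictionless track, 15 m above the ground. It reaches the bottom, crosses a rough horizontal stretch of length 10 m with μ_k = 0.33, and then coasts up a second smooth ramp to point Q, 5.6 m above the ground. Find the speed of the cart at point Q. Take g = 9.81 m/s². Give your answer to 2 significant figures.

v = 11 m/s

Energy at P: mgh₁ = (7.0)(9.81)(15) = 1030.0 J
Friction loss: W_f = μ_k mg d = 226.6 J
At Q: ½mv² + mgh₂ = mgh₁ − W_f
½mv² = 1030.0 − 226.6 − 384.55 = 418.89 J
v = √(2 × 418.89/7.0) = 10.94 m/s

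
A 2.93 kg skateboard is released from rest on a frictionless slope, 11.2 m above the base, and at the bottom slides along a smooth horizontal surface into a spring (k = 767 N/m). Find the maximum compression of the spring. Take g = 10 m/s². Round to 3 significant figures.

At max compression the skateboard is momentarily at rest: mgh = ½kx²
x = √(2mgh/k) = √(2 × 2.93 × 10 × 11.2 / 767) = 0.9250 m

x = 0.925 m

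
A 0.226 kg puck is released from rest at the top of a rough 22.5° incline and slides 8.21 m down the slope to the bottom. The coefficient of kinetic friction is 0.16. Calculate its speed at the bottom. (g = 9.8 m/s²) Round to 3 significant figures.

v = 6.15 m/s

Energy: mgh = ½mv² + W_f, with h = L sinθ and W_f = μ_k (mg cosθ) L
mgh = mgL sinθ = (0.226)(9.8)(8.21)sin22.5° = 6.9585 J
W_f = μ_k mg cosθ · L = (0.16)(0.226)(9.8)cos22.5°·8.21 = 2.688 J
½mv² = 6.9585 − 2.688 = 4.2706 J
v = √(2 × 4.2706/0.226) = 6.148 m/s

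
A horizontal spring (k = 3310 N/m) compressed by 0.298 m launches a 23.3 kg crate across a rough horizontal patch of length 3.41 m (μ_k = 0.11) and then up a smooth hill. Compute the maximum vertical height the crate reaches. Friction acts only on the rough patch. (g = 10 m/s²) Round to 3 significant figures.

h = 0.256 m

Spring energy: E₀ = ½kx² = ½(3310)(0.298)² = 146.97 J
Friction: W_f = μ_k mg d = (0.11)(23.3)(10)(3.41) = 87.40 J
Energy at base of ramp: E = 146.97 − 87.40 = 59.572 J
At max height all remaining energy is PE: mgh = E ⇒ h = E/(mg) = 59.572/(23.3 × 10) = 0.2557 m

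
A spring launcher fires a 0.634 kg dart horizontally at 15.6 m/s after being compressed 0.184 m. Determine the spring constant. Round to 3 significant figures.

Energy stored in the spring equals the launch KE: ½kx² = ½mv²
k = mv²/x² = (0.634)(15.6)²/(0.184)² = 4557 N/m

k = 4560 N/m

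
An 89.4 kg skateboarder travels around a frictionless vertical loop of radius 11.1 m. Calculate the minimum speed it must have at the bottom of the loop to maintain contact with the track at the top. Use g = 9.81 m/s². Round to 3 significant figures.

v = 23.3 m/s

At the top: mg = mv_top²/r ⇒ v_top² = gr = 108.9 m²/s²
Energy from bottom to top (height 2r): ½mv_bot² = ½mv_top² + mg(2r)
v_bot² = gr + 4gr = 5gr = 544.5
v_bot = √(5gr) = 23.33 m/s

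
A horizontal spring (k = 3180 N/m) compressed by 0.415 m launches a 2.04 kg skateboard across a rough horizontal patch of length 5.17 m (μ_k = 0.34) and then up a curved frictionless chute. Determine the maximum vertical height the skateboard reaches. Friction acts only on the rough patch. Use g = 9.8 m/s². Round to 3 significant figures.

Spring energy: E₀ = ½kx² = ½(3180)(0.415)² = 273.84 J
Friction: W_f = μ_k mg d = (0.34)(2.04)(9.8)(5.17) = 35.14 J
Energy at base of ramp: E = 273.84 − 35.14 = 238.70 J
At max height all remaining energy is PE: mgh = E ⇒ h = E/(mg) = 238.70/(2.04 × 9.8) = 11.94 m

h = 11.9 m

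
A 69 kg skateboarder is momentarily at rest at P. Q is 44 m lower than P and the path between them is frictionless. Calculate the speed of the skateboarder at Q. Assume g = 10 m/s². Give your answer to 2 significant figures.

v = 30 m/s

Mechanical energy is conserved (no friction): mgh = ½mv²
v = √(2gh) = √(2 × 10 × 44) = √880.00 = 29.66 m/s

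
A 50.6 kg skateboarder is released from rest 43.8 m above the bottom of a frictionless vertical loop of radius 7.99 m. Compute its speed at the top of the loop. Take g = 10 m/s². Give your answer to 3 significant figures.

Energy conservation: mgh = ½mv_top² + mg(2r)
v_top² = 2g(h − 2r) = 2(10)(43.8 − 15.98) = 556.4
v_top = 23.59 m/s

v = 23.6 m/s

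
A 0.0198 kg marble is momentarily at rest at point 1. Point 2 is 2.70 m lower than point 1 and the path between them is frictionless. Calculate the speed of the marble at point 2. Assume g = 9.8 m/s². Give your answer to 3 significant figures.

v = 7.27 m/s

Mechanical energy is conserved (no friction): mgh = ½mv²
v = √(2gh) = √(2 × 9.8 × 2.70) = √52.920 = 7.275 m/s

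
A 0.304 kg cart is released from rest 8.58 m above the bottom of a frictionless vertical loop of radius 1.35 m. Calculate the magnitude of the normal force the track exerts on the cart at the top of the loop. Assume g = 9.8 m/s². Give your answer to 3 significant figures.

Energy from release to top (height 2r): mgh = ½mv_top² + mg(2r)
v_top² = 2g(h − 2r) = 2(9.8)(8.58 − 2.700) = 115.25 m²/s²
At the top, both N and weight point toward the centre: N + mg = mv_top²/r
N = m(v_top²/r − g) = 0.304(115.25/1.35 − 9.8) = 22.97 N

N = 23.0 N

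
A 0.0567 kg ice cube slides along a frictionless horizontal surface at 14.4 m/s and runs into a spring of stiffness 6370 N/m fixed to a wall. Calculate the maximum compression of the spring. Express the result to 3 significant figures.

x = 0.0430 m

At max compression the cube is momentarily at rest: ½mv² = ½kx²
x = v√(m/k) = 14.4 × √(0.0567/6370) = 0.04296 m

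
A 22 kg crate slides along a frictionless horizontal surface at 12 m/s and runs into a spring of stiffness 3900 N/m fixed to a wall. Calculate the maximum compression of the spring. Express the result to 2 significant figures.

At max compression the crate is momentarily at rest: ½mv² = ½kx²
x = v√(m/k) = 12 × √(22/3900) = 0.9013 m

x = 0.90 m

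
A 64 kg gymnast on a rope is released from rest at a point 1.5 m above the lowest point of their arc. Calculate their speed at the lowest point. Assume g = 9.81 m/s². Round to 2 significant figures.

By conservation of mechanical energy, mgh = ½mv²
v = √(2gh) = √(2 × 9.81 × 1.5) = √29.430 = 5.425 m/s

v = 5.4 m/s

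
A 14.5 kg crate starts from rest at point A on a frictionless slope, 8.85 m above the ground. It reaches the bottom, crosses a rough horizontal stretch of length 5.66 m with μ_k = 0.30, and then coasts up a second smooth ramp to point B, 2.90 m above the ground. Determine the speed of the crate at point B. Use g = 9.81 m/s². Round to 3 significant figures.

Energy at A: mgh₁ = (14.5)(9.81)(8.85) = 1258.9 J
Friction loss: W_f = μ_k mg d = 241.5 J
At B: ½mv² + mgh₂ = mgh₁ − W_f
½mv² = 1258.9 − 241.5 − 412.51 = 604.83 J
v = √(2 × 604.83/14.5) = 9.134 m/s

v = 9.13 m/s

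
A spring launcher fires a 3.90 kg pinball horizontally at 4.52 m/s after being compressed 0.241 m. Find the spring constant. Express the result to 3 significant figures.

k = 1370 N/m

Spring PE at full compression equals KE at release: ½kx² = ½mv²
k = mv²/x² = (3.90)(4.52)²/(0.241)² = 1372 N/m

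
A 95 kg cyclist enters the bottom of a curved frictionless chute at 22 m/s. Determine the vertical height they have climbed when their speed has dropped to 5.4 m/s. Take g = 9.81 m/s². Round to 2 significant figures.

h = 23 m

Conservation of energy: ½mv₁² = ½mv₂² + mgh
h = (v₁² − v₂²)/(2g) = (22² − 5.4²)/(2 × 9.81) = 23.18 m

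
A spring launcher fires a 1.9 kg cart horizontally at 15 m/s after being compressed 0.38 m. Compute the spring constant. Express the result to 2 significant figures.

Spring PE at full compression equals KE at release: ½kx² = ½mv²
k = mv²/x² = (1.9)(15)²/(0.38)² = 2961 N/m

k = 3000 N/m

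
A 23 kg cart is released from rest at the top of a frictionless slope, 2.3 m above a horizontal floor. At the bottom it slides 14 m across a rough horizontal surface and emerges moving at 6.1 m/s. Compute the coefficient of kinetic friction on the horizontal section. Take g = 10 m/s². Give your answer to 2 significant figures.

μ_k = 0.031

Energy at the top = energy at the end + work done against friction:
mgh = ½mv² + μ_k m g d
mgh = 529.00 J; ½mv² = 427.91 J
W_f = 529.00 − 427.91 = 101.1 J
μ_k = W_f/(mg·d) = 101.1/(230.0 × 14) = 0.03139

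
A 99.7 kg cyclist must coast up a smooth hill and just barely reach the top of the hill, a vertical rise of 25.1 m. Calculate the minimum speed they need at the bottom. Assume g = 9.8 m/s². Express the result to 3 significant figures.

At the top they are momentarily at rest, so all KE converts to PE: ½mv² = mgh
v = √(2gh) = √(2 × 9.8 × 25.1) = 22.18 m/s

v = 22.2 m/s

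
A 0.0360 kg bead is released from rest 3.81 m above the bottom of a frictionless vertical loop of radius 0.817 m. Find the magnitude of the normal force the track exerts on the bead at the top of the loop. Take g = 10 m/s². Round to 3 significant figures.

Energy from release to top (height 2r): mgh = ½mv_top² + mg(2r)
v_top² = 2g(h − 2r) = 2(10)(3.81 − 1.634) = 43.520 m²/s²
At the top, both N and weight point toward the centre: N + mg = mv_top²/r
N = m(v_top²/r − g) = 0.0360(43.520/0.817 − 10) = 1.558 N

N = 1.56 N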